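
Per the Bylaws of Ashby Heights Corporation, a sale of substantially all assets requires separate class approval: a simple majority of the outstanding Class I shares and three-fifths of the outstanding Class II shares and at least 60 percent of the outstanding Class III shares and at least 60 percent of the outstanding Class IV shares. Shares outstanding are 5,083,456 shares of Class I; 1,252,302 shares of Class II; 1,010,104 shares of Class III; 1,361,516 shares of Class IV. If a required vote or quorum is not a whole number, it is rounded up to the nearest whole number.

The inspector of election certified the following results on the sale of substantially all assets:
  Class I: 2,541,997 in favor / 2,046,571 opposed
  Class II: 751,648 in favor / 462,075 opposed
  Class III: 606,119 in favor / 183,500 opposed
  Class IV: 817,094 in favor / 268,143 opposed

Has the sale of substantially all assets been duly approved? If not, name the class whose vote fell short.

Class I: a majority of 5083456 is 2541729; 2,541,729 required, 2,541,997 in favor — approved.
Class II: 3/5 of 1252302 = 751381.20, rounded up to 751382; 751,382 required, 751,648 in favor — approved.
Class III: 3/5 of 1010104 = 606062.40, rounded up to 606063; 606,063 required, 606,119 in favor — approved.
Class IV: 3/5 of 1361516 = 816909.60, rounded up to 816910; 816,910 required, 817,094 in favor — approved.

Approved — every class gave the required vote.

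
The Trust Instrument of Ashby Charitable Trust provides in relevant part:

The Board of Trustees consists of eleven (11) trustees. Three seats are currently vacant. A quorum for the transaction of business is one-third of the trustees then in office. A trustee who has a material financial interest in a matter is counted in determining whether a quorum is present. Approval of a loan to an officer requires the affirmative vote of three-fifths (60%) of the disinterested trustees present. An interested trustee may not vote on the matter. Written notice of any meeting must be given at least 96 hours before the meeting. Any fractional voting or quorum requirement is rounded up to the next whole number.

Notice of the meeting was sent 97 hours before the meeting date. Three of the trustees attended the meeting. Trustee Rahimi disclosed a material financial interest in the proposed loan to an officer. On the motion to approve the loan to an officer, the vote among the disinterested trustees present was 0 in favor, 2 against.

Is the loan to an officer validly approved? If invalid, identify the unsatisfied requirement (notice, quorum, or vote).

Invalid — vote requirement not satisfied.

Notice: 97 hours given; 96 required (97 ≥ 96). Satisfied.
Quorum: 3 present (interested trustees count toward quorum); quorum is 3. Satisfied.
Vote: the loan to an officer requires three-fifths of the disinterested trustees present (3 − 1 = 2). 3/5 of 2 = 1.20, rounded up to 2, so 2 affirmative votes are needed; 0 voted in favor. Not satisfied.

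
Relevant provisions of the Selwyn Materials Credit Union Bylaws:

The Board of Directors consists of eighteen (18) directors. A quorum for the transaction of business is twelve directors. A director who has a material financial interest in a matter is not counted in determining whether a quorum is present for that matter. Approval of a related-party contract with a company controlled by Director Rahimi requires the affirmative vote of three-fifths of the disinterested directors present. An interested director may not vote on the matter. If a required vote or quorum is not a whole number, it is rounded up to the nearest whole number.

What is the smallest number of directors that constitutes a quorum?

The quorum is fixed at 12.

12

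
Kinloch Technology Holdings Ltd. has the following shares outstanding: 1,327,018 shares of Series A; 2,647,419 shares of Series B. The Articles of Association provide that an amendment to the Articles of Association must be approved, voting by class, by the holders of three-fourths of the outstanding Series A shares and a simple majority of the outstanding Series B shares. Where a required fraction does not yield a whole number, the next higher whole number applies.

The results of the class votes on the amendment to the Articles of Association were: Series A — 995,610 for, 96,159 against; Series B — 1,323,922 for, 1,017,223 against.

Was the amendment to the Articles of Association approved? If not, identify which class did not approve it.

Series A: 3/4 of 1327018 = 995263.50, rounded up to 995264; 995,264 required, 995,610 in favor — approved.
Series B: a majority of 2647419 is 1323710; 1,323,710 required, 1,323,922 in favor — approved.

Approved — every class gave the required vote.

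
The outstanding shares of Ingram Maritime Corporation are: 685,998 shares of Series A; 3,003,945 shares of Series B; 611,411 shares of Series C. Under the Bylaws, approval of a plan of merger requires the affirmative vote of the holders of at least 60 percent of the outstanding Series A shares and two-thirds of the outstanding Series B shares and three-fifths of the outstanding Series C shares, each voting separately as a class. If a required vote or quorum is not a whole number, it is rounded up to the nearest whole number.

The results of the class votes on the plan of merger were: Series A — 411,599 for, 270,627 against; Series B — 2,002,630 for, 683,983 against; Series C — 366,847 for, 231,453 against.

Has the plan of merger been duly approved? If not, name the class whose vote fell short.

Approved — every class gave the required vote.

Series A: 3/5 of 685998 = 411598.80, rounded up to 411599; 411,599 required, 411,599 in favor — approved.
Series B: 2/3 of 3003945 = 2002630; 2,002,630 required, 2,002,630 in favor — approved.
Series C: 3/5 of 611411 = 366846.60, rounded up to 366847; 366,847 required, 366,847 in favor — approved.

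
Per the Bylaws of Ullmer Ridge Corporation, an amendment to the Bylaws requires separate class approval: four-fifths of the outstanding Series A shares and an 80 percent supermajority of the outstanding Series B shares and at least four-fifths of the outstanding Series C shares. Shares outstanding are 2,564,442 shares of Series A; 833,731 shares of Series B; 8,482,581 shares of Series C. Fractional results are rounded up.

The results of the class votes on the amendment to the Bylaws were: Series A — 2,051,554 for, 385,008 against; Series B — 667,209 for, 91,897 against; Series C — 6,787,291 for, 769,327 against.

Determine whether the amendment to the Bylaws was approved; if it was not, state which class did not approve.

Approved — every class gave the required vote.

Series A: 4/5 of 2564442 = 2051553.60, rounded up to 2051554; 2,051,554 required, 2,051,554 in favor — approved.
Series B: 4/5 of 833731 = 666984.80, rounded up to 666985; 666,985 required, 667,209 in favor — approved.
Series C: 4/5 of 8482581 = 6786064.80, rounded up to 6786065; 6,786,065 required, 6,787,291 in favor — approved.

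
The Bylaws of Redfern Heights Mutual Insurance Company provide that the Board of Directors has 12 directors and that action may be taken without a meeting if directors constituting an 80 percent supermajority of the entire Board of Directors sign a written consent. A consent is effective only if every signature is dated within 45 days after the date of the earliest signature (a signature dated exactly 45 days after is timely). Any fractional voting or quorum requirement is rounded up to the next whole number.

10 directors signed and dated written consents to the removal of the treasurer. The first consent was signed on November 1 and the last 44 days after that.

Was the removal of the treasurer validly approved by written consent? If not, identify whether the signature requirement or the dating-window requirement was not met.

Signatures required: an 80 percent supermajority of 12 — 4/5 of 12 = 9.60, rounded up to 10, so 10 needed; 10 signed. Sufficient.
Dating window: the latest signature is 44 days after the earliest; the limit is 45 days. Within the window.

Effective — both the signature and dating-window requirements are satisfied.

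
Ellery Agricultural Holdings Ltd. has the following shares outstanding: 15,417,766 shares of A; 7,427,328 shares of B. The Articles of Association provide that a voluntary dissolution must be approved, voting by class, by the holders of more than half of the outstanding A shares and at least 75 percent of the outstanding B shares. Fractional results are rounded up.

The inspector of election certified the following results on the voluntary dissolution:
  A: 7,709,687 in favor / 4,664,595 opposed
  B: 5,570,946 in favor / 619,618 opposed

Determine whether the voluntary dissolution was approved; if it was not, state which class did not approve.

Approved — every class gave the required vote.

A: a majority of 15417766 is 7708884; 7,708,884 required, 7,709,687 in favor — approved.
B: 3/4 of 7427328 = 5570496; 5,570,496 required, 5,570,946 in favor — approved.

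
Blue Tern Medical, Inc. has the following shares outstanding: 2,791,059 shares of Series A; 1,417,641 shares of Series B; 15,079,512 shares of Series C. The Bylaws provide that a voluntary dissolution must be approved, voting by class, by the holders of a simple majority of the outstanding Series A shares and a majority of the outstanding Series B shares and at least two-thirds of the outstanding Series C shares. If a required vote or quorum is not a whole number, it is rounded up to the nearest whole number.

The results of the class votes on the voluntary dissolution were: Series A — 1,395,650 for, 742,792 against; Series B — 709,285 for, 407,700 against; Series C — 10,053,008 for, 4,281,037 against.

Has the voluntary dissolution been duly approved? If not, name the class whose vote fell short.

Series A: a majority of 2791059 is 1395530; 1,395,530 required, 1,395,650 in favor — approved.
Series B: a majority of 1417641 is 708821; 708,821 required, 709,285 in favor — approved.
Series C: 2/3 of 15079512 = 10053008; 10,053,008 required, 10,053,008 in favor — approved.

Approved — every class gave the required vote.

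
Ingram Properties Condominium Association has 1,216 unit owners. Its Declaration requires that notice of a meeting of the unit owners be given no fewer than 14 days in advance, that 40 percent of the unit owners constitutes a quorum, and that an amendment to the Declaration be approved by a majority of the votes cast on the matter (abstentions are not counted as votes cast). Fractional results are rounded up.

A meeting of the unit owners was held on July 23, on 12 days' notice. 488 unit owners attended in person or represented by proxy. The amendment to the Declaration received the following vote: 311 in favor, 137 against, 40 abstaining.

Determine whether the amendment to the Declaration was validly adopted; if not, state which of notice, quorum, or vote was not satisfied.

Notice: 12 days given; 14 required. Not satisfied.
Quorum: 40% of 1,216 = 486.40, rounded up to 487; 488 present. Satisfied.
Vote: requires a majority of the votes cast (488 − 40 abstaining = 448); a majority of 448 is 225, so 225 needed; 311 in favor. Satisfied.

Invalid — notice requirement not satisfied.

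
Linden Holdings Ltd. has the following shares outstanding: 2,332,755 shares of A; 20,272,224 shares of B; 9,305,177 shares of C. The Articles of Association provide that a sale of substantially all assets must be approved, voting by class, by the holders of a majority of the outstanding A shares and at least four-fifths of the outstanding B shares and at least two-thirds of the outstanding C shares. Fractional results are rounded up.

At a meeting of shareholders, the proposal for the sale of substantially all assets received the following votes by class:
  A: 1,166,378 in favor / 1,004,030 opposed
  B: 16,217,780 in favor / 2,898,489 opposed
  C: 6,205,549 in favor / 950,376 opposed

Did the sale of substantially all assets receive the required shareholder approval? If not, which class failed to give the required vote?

A: a majority of 2332755 is 1166378; 1,166,378 required, 1,166,378 in favor — approved.
B: 4/5 of 20272224 = 16217779.20, rounded up to 16217780; 16,217,780 required, 16,217,780 in favor — approved.
C: 2/3 of 9305177 = 6203451.33, rounded up to 6203452; 6,203,452 required, 6,205,549 in favor — approved.

Approved — every class gave the required vote.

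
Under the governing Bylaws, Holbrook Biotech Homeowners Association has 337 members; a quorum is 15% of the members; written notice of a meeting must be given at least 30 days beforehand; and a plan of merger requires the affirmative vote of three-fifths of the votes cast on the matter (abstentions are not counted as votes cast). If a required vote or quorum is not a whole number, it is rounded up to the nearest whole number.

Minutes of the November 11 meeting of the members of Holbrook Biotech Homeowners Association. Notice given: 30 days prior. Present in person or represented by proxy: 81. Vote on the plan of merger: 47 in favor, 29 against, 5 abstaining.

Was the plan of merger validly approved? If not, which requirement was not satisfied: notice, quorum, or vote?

Valid — all requirements satisfied.

Notice: 30 days given; 30 required. Satisfied.
Quorum: 15% of 337 = 50.55, rounded up to 51; 81 present. Satisfied.
Vote: requires three-fifths of the votes cast (81 − 5 abstaining = 76); 3/5 of 76 = 45.60, rounded up to 46, so 46 needed; 47 in favor. Satisfied.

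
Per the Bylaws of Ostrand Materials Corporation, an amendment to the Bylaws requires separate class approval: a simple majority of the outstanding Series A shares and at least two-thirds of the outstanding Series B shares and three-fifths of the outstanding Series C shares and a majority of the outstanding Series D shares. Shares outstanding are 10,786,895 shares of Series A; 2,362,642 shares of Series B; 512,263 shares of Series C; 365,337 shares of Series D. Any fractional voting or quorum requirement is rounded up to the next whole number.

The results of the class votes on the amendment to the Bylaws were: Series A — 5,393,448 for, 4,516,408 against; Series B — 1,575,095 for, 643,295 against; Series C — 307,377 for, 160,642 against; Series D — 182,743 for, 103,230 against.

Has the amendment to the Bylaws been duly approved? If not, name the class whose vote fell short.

Approved — every class gave the required vote.

Series A: a majority of 10786895 is 5393448; 5,393,448 required, 5,393,448 in favor — approved.
Series B: 2/3 of 2362642 = 1575094.67, rounded up to 1575095; 1,575,095 required, 1,575,095 in favor — approved.
Series C: 3/5 of 512263 = 307357.80, rounded up to 307358; 307,358 required, 307,377 in favor — approved.
Series D: a majority of 365337 is 182669; 182,669 required, 182,743 in favor — approved.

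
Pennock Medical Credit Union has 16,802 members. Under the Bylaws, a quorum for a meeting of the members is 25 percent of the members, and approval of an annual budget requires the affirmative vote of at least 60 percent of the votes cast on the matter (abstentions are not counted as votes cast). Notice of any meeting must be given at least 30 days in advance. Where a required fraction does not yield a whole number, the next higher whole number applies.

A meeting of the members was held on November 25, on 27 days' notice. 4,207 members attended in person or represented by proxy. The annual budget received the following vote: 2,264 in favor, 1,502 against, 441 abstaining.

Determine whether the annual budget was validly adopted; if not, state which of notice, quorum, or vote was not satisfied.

Notice: 27 days given; 30 required. Not satisfied.
Quorum: 25% of 16,802 = 4,200.50, rounded up to 4,201; 4,207 present. Satisfied.
Vote: requires three-fifths of the votes cast (4,207 − 441 abstaining = 3,766); 3/5 of 3766 = 2259.60, rounded up to 2260, so 2,260 needed; 2,264 in favor. Satisfied.

Invalid — notice requirement not satisfied.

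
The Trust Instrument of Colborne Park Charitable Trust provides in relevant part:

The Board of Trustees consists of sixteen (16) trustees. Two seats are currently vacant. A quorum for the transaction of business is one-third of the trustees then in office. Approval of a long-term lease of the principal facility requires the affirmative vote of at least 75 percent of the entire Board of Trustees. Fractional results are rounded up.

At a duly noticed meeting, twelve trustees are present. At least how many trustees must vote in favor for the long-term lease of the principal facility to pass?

12

The long-term lease of the principal facility requires three-fourths of the entire Board of Trustees (16).
3/4 of 16 = 12.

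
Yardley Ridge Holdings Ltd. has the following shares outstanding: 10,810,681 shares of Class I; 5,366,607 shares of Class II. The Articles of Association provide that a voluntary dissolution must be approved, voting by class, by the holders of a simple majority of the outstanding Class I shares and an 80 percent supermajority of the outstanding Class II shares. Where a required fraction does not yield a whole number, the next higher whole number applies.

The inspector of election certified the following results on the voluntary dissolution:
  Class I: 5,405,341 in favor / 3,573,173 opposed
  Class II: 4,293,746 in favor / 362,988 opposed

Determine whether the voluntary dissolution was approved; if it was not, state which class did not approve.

Class I: a majority of 10810681 is 5405341; 5,405,341 required, 5,405,341 in favor — approved.
Class II: 4/5 of 5366607 = 4293285.60, rounded up to 4293286; 4,293,286 required, 4,293,746 in favor — approved.

Approved — every class gave the required vote.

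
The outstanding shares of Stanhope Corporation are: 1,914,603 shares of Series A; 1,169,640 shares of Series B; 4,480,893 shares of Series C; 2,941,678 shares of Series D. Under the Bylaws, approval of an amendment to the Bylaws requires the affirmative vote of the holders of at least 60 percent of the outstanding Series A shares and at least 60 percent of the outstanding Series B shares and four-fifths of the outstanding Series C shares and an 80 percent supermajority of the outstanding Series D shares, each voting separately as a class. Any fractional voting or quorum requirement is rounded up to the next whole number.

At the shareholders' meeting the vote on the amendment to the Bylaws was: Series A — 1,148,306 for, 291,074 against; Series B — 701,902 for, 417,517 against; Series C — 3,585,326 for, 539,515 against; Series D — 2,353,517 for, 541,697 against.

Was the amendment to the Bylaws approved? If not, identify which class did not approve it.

Series A: 3/5 of 1914603 = 1148761.80, rounded up to 1148762; 1,148,762 required, 1,148,306 in favor — not approved.
Series B: 3/5 of 1169640 = 701784; 701,784 required, 701,902 in favor — approved.
Series C: 4/5 of 4480893 = 3584714.40, rounded up to 3584715; 3,584,715 required, 3,585,326 in favor — approved.
Series D: 4/5 of 2941678 = 2353342.40, rounded up to 2353343; 2,353,343 required, 2,353,517 in favor — approved.

Not approved — the Series A shares did not give the required vote.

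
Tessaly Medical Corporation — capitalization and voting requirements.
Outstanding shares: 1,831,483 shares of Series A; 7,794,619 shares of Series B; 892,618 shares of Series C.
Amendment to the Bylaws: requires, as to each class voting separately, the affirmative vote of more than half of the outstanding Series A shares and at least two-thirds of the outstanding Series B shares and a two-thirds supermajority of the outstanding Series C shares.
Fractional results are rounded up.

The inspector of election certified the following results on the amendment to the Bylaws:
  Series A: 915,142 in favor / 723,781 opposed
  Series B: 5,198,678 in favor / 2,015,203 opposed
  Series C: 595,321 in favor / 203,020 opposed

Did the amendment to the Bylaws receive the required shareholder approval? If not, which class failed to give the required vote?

Series A: a majority of 1831483 is 915742; 915,742 required, 915,142 in favor — not approved.
Series B: 2/3 of 7794619 = 5196412.67, rounded up to 5196413; 5,196,413 required, 5,198,678 in favor — approved.
Series C: 2/3 of 892618 = 595078.67, rounded up to 595079; 595,079 required, 595,321 in favor — approved.

Not approved — the Series A shares did not give the required vote.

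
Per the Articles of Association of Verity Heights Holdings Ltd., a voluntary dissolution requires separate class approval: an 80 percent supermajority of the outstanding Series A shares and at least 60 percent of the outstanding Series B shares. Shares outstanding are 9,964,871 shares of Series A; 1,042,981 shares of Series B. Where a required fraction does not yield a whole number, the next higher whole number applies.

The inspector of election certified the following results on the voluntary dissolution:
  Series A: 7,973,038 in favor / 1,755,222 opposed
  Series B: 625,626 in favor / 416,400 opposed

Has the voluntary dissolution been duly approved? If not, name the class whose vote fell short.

Not approved — the Series B shares did not give the required vote.

Series A: 4/5 of 9964871 = 7971896.80, rounded up to 7971897; 7,971,897 required, 7,973,038 in favor — approved.
Series B: 3/5 of 1042981 = 625788.60, rounded up to 625789; 625,789 required, 625,626 in favor — not approved.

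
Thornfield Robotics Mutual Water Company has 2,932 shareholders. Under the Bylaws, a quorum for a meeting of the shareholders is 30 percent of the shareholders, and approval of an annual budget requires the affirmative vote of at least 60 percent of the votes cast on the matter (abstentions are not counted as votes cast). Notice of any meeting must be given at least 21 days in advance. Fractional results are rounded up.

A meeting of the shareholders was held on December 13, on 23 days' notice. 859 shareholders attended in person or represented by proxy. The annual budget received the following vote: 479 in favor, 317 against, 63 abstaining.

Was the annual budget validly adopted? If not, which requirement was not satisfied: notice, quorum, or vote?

Invalid — quorum requirement not satisfied.

Notice: 23 days given; 21 required. Satisfied.
Quorum: 30% of 2,932 = 879.60, rounded up to 880; 859 present. Not satisfied.
Vote: requires three-fifths of the votes cast (859 − 63 abstaining = 796); 3/5 of 796 = 477.60, rounded up to 478, so 478 needed; 479 in favor. Satisfied.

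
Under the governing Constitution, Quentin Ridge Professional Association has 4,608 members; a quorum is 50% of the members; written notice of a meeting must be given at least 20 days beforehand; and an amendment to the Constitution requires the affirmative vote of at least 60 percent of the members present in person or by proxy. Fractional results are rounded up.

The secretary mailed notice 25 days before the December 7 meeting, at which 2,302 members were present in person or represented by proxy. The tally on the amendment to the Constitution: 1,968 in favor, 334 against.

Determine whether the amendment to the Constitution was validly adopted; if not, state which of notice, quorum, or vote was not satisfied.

Notice: 25 days given; 20 required. Satisfied.
Quorum: 50% of 4,608 = 2,304; 2,302 present. Not satisfied.
Vote: requires three-fifths of those present (2,302); 3/5 of 2302 = 1381.20, rounded up to 1382, so 1,382 needed; 1,968 in favor. Satisfied.

Invalid — quorum requirement not satisfied.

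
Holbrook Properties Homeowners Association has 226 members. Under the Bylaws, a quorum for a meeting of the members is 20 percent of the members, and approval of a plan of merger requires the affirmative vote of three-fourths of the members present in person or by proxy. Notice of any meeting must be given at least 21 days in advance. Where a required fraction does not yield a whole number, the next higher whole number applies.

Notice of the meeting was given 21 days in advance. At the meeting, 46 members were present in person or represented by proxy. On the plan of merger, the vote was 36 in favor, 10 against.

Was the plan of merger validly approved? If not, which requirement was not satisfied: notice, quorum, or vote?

Notice: 21 days given; 21 required. Satisfied.
Quorum: 20% of 226 = 45.20, rounded up to 46; 46 present. Satisfied.
Vote: requires three-fourths of those present (46); 3/4 of 46 = 34.50, rounded up to 35, so 35 needed; 36 in favor. Satisfied.

Valid — all requirements satisfied.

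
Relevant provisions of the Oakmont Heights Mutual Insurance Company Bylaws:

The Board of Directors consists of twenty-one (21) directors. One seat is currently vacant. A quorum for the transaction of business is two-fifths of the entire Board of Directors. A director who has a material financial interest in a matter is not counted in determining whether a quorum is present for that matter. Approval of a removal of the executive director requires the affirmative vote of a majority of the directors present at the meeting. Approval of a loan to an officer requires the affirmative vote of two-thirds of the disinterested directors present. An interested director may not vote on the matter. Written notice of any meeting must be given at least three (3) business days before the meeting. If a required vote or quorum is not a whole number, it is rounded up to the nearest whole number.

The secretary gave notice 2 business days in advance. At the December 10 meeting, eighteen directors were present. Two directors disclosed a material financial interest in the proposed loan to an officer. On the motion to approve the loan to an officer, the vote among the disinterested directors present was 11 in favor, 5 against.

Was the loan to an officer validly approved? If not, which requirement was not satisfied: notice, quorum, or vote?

Notice: 2 business days given; 3 required (2 < 3). Not satisfied.
Quorum: 18 present, but the 2 interested directors do not count, leaving 16. Quorum is 9. Satisfied.
Vote: the loan to an officer requires two-thirds of the disinterested directors present (18 − 2 = 16). 2/3 of 16 = 10.67, rounded up to 11, so 11 affirmative votes are needed; 11 voted in favor. Satisfied.

Invalid — notice requirement not satisfied.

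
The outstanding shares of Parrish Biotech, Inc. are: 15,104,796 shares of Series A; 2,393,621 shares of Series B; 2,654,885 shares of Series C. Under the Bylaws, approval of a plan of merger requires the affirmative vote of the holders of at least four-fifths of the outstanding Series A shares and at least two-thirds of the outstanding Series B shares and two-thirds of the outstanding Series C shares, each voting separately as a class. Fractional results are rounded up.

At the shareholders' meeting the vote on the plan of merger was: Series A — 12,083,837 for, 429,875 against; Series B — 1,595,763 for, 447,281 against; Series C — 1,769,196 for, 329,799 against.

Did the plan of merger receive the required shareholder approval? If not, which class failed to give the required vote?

Not approved — the Series C shares did not give the required vote.

Series A: 4/5 of 15104796 = 12083836.80, rounded up to 12083837; 12,083,837 required, 12,083,837 in favor — approved.
Series B: 2/3 of 2393621 = 1595747.33, rounded up to 1595748; 1,595,748 required, 1,595,763 in favor — approved.
Series C: 2/3 of 2654885 = 1769923.33, rounded up to 1769924; 1,769,924 required, 1,769,196 in favor — not approved.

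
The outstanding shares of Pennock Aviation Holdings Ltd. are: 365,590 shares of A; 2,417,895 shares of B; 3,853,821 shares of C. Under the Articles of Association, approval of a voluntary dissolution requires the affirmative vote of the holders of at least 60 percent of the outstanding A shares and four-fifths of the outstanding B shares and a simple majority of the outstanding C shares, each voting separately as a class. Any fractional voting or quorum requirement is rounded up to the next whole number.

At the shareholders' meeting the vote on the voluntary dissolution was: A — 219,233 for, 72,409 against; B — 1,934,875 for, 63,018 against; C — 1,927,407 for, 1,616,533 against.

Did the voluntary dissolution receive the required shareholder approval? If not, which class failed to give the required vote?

A: 3/5 of 365590 = 219354; 219,354 required, 219,233 in favor — not approved.
B: 4/5 of 2417895 = 1934316; 1,934,316 required, 1,934,875 in favor — approved.
C: a majority of 3853821 is 1926911; 1,926,911 required, 1,927,407 in favor — approved.

Not approved — the A shares did not give the required vote.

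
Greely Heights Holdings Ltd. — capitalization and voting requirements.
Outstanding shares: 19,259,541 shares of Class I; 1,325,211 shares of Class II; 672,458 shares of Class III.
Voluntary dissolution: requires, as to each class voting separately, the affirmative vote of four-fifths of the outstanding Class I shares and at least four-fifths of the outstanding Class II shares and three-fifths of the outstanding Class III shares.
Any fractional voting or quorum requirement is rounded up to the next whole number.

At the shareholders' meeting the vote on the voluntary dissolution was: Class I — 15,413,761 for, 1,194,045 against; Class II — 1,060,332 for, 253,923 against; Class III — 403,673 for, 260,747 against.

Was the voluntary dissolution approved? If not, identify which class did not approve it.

Class I: 4/5 of 19259541 = 15407632.80, rounded up to 15407633; 15,407,633 required, 15,413,761 in favor — approved.
Class II: 4/5 of 1325211 = 1060168.80, rounded up to 1060169; 1,060,169 required, 1,060,332 in favor — approved.
Class III: 3/5 of 672458 = 403474.80, rounded up to 403475; 403,475 required, 403,673 in favor — approved.

Approved — every class gave the required vote.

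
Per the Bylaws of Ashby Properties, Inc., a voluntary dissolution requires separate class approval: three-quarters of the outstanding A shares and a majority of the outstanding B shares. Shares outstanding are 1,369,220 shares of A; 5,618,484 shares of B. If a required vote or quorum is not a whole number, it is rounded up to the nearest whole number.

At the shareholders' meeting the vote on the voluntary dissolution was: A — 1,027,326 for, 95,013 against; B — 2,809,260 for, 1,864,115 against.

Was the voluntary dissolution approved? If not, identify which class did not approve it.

Approved — every class gave the required vote.

A: 3/4 of 1369220 = 1026915; 1,026,915 required, 1,027,326 in favor — approved.
B: a majority of 5618484 is 2809243; 2,809,243 required, 2,809,260 in favor — approved.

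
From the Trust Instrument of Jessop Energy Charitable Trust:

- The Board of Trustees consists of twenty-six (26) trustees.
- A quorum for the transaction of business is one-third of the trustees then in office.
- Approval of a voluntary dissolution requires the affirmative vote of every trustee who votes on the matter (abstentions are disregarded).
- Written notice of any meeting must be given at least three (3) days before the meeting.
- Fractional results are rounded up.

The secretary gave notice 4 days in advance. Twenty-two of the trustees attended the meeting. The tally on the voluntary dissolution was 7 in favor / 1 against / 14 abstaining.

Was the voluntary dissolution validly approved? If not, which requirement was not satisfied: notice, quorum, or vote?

Invalid — vote requirement not satisfied.

Notice: 4 days given; 3 required (4 ≥ 3). Satisfied.
Quorum: 22 present; quorum is 9. Satisfied.
Vote: the voluntary dissolution requires the unanimous vote of the votes cast (22 present − 14 abstaining = 8). Unanimous means all 8, so 8 affirmative votes are needed; 7 voted in favor. Not satisfied.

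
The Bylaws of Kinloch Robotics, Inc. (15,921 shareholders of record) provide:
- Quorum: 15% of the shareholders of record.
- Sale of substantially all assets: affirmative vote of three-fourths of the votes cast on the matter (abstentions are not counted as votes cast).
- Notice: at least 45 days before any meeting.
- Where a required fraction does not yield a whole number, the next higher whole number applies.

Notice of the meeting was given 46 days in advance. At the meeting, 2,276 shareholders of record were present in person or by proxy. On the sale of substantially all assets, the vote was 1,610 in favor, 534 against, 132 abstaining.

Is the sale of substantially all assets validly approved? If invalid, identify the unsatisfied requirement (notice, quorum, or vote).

Invalid — quorum requirement not satisfied.

Notice: 46 days given; 45 required. Satisfied.
Quorum: 15% of 15,921 = 2,388.15, rounded up to 2,389; 2,276 present. Not satisfied.
Vote: requires three-fourths of the votes cast (2,276 − 132 abstaining = 2,144); 3/4 of 2144 = 1608, so 1,608 needed; 1,610 in favor. Satisfied.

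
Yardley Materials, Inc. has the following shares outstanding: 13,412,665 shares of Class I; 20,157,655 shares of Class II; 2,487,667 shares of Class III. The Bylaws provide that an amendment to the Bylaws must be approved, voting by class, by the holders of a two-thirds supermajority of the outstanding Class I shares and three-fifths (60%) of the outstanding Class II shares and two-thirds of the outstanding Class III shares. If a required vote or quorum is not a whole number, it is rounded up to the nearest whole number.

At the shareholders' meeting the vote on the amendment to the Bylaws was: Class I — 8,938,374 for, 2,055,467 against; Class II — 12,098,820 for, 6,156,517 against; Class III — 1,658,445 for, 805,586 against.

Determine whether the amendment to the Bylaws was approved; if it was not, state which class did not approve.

Not approved — the Class I shares did not give the required vote.

Class I: 2/3 of 13412665 = 8941776.67, rounded up to 8941777; 8,941,777 required, 8,938,374 in favor — not approved.
Class II: 3/5 of 20157655 = 12094593; 12,094,593 required, 12,098,820 in favor — approved.
Class III: 2/3 of 2487667 = 1658444.67, rounded up to 1658445; 1,658,445 required, 1,658,445 in favor — approved.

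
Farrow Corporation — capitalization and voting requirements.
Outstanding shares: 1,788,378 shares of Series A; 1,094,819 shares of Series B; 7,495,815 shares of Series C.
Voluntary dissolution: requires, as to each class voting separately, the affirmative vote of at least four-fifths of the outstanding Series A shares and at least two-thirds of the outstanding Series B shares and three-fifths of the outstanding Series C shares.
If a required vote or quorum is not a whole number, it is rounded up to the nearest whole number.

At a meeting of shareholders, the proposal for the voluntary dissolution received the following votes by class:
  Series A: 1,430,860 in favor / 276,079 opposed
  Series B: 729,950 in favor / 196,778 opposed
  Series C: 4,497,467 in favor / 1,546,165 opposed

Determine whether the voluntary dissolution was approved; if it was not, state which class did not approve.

Not approved — the Series C shares did not give the required vote.

Series A: 4/5 of 1788378 = 1430702.40, rounded up to 1430703; 1,430,703 required, 1,430,860 in favor — approved.
Series B: 2/3 of 1094819 = 729879.33, rounded up to 729880; 729,880 required, 729,950 in favor — approved.
Series C: 3/5 of 7495815 = 4497489; 4,497,489 required, 4,497,467 in favor — not approved.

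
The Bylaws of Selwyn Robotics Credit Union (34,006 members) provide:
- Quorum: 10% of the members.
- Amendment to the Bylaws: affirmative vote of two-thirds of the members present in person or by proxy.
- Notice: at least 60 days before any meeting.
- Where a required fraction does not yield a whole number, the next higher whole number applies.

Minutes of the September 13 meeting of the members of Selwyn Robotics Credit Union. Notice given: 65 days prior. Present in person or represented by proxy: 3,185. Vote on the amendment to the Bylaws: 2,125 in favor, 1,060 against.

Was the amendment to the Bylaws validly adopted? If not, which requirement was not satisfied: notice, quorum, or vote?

Notice: 65 days given; 60 required. Satisfied.
Quorum: 10% of 34,006 = 3,400.60, rounded up to 3,401; 3,185 present. Not satisfied.
Vote: requires two-thirds of those present (3,185); 2/3 of 3185 = 2123.33, rounded up to 2124, so 2,124 needed; 2,125 in favor. Satisfied.

Invalid — quorum requirement not satisfied.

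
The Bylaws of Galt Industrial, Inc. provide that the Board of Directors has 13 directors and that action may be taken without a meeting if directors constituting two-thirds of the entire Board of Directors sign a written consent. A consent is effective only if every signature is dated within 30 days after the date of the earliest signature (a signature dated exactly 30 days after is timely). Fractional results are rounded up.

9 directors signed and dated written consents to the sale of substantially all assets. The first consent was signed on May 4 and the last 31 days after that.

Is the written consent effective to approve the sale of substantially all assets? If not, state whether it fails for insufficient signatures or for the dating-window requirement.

Not effective — dating-window requirement not satisfied.

Signatures required: two-thirds of 13 — 2/3 of 13 = 8.67, rounded up to 9, so 9 needed; 9 signed. Sufficient.
Dating window: the latest signature is 31 days after the earliest; the limit is 30 days. Outside the window.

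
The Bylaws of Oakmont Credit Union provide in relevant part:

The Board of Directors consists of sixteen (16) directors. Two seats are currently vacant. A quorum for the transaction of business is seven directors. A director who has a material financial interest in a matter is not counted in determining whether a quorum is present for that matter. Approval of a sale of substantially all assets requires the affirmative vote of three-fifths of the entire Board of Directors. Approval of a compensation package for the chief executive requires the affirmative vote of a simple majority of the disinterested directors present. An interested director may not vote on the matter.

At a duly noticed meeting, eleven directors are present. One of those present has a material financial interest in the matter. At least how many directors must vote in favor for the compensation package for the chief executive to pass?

The compensation package for the chief executive requires a majority of the disinterested directors present (11 − 1 = 10).
A majority of 10 is 6.

6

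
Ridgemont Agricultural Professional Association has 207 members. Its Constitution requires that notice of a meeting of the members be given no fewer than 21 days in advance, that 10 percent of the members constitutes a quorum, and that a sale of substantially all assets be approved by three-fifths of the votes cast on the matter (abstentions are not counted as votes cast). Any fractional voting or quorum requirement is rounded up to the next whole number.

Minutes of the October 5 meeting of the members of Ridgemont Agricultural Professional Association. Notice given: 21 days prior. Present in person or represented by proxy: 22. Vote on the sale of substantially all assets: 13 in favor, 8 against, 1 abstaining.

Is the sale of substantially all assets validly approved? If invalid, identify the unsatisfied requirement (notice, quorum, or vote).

Notice: 21 days given; 21 required. Satisfied.
Quorum: 10% of 207 = 20.70, rounded up to 21; 22 present. Satisfied.
Vote: requires three-fifths of the votes cast (22 − 1 abstaining = 21); 3/5 of 21 = 12.60, rounded up to 13, so 13 needed; 13 in favor. Satisfied.

Valid — all requirements satisfied.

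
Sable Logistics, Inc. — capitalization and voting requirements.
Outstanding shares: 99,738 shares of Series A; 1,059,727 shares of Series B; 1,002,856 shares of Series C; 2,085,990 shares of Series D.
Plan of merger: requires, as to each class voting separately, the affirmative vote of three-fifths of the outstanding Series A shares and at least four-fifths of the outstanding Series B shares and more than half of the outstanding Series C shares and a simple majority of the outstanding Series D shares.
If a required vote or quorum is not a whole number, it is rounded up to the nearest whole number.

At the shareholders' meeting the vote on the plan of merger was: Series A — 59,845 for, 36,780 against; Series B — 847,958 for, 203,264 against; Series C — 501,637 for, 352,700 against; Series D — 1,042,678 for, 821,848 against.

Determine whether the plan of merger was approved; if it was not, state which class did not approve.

Series A: 3/5 of 99738 = 59842.80, rounded up to 59843; 59,843 required, 59,845 in favor — approved.
Series B: 4/5 of 1059727 = 847781.60, rounded up to 847782; 847,782 required, 847,958 in favor — approved.
Series C: a majority of 1002856 is 501429; 501,429 required, 501,637 in favor — approved.
Series D: a majority of 2085990 is 1042996; 1,042,996 required, 1,042,678 in favor — not approved.

Not approved — the Series D shares did not give the required vote.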